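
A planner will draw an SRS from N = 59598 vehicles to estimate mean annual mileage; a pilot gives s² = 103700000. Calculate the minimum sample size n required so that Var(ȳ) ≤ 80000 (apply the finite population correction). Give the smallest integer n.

Without fpc, n₀ = s²/D = 103700000/80000 = 1296.2500.
With fpc, (1 − n/N)·s²/n ≤ D requires n ≥ n₀/(1 + n₀/N) = 1296.2500/(1 + 1296.2500/59598) = 1268.6569.
Rounding up, n = 1269.

1269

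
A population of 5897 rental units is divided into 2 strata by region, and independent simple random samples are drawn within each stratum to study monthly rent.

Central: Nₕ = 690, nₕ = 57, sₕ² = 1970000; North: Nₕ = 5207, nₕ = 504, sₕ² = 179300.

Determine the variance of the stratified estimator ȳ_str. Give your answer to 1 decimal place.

684.6

Var(ȳ_str) = Σₕ Wₕ²(1 − fₕ)sₕ²/nₕ with Wₕ = Nₕ/N, N = 5897.
Central: Wₕ = 0.11700865; term = 0.11700865²·(1 − 0.08260870)·1970000/57 = 434.09213.
North: Wₕ = 0.88299135; term = 0.88299135²·(1 − 0.09679278)·179300/504 = 250.52441.
Sum = 684.61654.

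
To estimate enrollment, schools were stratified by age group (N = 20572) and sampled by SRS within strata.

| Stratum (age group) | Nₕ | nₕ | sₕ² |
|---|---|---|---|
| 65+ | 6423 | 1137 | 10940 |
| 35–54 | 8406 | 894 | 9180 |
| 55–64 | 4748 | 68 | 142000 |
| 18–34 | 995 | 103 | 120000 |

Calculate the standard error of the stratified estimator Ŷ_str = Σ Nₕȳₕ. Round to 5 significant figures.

220030

Var(Ŷ_str) = Σₕ Nₕ²(1 − fₕ)sₕ²/nₕ.
65+: 6423²·(1 − 1137/6423)·10940/1137 = 3.2667954 × 10^8.
35–54: 8406²·(1 − 894/8406)·9180/894 = 6.4841063 × 10^8.
55–64: 4748²·(1 − 68/4748)·142000/68 = 4.6401925 × 10^10.
18–34: 995²·(1 − 103/995)·120000/103 = 1.0340272 × 10^9.
Sum = 4.8411042 × 10^10.
SE = √(4.8411042 × 10^10) = 220030.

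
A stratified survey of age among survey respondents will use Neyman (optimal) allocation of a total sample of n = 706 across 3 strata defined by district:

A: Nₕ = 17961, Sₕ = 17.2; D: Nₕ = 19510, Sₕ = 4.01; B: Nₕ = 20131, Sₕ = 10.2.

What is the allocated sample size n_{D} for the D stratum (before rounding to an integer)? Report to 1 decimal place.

Neyman allocation: nₕ = n·NₕSₕ / Σⱼ NⱼSⱼ.
Σ NⱼSⱼ = 17961·17.2 + 19510·4.01 + 20131·10.2 = 592500.5.
n_{D} = 706·19510·4.01 / 592500.5 = 93.2.

93.2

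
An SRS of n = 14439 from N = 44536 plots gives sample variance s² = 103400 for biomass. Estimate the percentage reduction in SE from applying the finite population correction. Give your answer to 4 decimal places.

f = n/N = 14439/44536 = 0.32420963.
SE_no-fpc = √(s²/n) = 2.6760345; SE_fpc = √((1−f)s²/n) = 2.1998735.
Ratio = √(1−f) = 0.82206470. Reduction = 100·(1 − 0.82206470) = 17.7935%.

17.7935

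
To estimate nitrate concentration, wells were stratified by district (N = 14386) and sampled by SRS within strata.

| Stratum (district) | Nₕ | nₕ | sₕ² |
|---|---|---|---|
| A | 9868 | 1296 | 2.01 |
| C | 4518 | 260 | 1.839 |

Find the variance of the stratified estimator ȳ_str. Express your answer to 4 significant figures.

Var(ȳ_str) = Σₕ Wₕ²(1 − fₕ)sₕ²/nₕ with Wₕ = Nₕ/N, N = 14386.
A: Wₕ = 0.68594467; term = 0.68594467²·(1 − 0.13133360)·2.01/1296 = 6.3390218 × 10^-4.
C: Wₕ = 0.31405533; term = 0.31405533²·(1 − 0.05754759)·1.839/260 = 6.5747638 × 10^-4.
Sum = 0.0012913786.

0.001291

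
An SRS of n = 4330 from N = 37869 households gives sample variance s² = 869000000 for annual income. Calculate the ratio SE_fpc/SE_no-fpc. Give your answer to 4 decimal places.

f = n/N = 4330/37869 = 0.11434155.
SE_no-fpc = √(s²/n) = 447.98755; SE_fpc = √((1−f)s²/n) = 421.59852.
Ratio = √(1−f) = 0.94109429.

0.9411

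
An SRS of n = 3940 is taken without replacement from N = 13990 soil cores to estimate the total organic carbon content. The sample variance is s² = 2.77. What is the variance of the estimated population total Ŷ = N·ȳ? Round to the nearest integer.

Var(Ŷ) = N²·Var(ȳ) = N²·(1 − n/N)·s²/n.
f = 3940/13990 = 0.28162974; Var(ȳ) = 0.71837026·2.77/3940 = 5.0504711 × 10^-4.
Var(Ŷ) = 13990² · (5.0504711 × 10^-4) = 98847.871.

98848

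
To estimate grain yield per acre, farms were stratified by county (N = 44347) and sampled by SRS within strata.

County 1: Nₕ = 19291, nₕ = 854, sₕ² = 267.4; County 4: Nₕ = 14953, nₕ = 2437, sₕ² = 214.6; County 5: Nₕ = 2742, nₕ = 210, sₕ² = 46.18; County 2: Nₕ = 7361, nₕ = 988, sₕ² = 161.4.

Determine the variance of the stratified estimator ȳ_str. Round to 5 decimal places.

0.06968

Var(ȳ_str) = Σₕ Wₕ²(1 − fₕ)sₕ²/nₕ with Wₕ = Nₕ/N, N = 44347.
County 1: Wₕ = 0.43500124; term = 0.43500124²·(1 − 0.04426935)·267.4/854 = 0.056626541.
County 4: Wₕ = 0.33718177; term = 0.33718177²·(1 − 0.16297733)·214.6/2437 = 0.0083799144.
County 5: Wₕ = 0.06183056; term = 0.06183056²·(1 − 0.07658643)·46.18/210 = 7.7631378 × 10^-4.
County 2: Wₕ = 0.16598643; term = 0.16598643²·(1 − 0.13422089)·161.4/988 = 0.0038967167.
Sum = 0.069679486.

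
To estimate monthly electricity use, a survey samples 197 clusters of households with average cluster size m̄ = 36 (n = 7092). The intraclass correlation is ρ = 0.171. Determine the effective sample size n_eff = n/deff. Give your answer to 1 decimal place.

deff = 1 + (36 − 1)·0.171 = 1 + 5.985 = 6.985.
n_eff = 7092 / 6.985 = 1015.3.

1015.3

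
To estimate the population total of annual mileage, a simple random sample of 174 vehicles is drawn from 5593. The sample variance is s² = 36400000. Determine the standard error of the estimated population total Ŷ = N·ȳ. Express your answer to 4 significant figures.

2.518 × 10^6

Var(Ŷ) = N²·Var(ȳ) = N²·(1 − n/N)·s²/n.
f = 174/5593 = 0.03111032; Var(ȳ) = 0.96888968·36400000/174 = 202687.27.
Var(Ŷ) = 5593² · 202687.27 = 6.340392 × 10^12.
SE(Ŷ) = √(6.340392 × 10^12) = 2.518 × 10^6.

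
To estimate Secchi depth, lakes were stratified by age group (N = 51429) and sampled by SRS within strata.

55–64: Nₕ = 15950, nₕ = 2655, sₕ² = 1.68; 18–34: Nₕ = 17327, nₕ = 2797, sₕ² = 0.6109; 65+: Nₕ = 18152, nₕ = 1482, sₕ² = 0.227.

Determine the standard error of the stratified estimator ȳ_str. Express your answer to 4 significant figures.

0.009436

Var(ȳ_str) = Σₕ Wₕ²(1 − fₕ)sₕ²/nₕ with Wₕ = Nₕ/N, N = 51429.
55–64: Wₕ = 0.31013630; term = 0.31013630²·(1 − 0.16645768)·1.68/2655 = 5.0731491 × 10^-5.
18–34: Wₕ = 0.33691108; term = 0.33691108²·(1 − 0.16142437)·0.6109/2797 = 2.0789808 × 10^-5.
65+: Wₕ = 0.35295261; term = 0.35295261²·(1 − 0.08164390)·0.227/1482 = 1.7523529 × 10^-5.
Sum = 8.9044828 × 10^-5.
SE = √(8.9044828 × 10^-5) = 0.009436.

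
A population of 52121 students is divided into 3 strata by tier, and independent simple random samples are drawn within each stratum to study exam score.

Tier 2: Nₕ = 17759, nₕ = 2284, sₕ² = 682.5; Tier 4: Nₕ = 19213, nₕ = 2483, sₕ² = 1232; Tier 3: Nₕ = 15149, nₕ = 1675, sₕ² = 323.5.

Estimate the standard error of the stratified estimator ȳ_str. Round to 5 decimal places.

Var(ȳ_str) = Σₕ Wₕ²(1 − fₕ)sₕ²/nₕ with Wₕ = Nₕ/N, N = 52121.
Tier 2: Wₕ = 0.34072639; term = 0.34072639²·(1 − 0.12861085)·682.5/2284 = 0.03022945.
Tier 4: Wₕ = 0.36862301; term = 0.36862301²·(1 − 0.12923541)·1232/2483 = 0.058708317.
Tier 3: Wₕ = 0.29065060; term = 0.29065060²·(1 − 0.11056835)·323.5/1675 = 0.014511573.
Sum = 0.10344934.
SE = √(0.10344934) = 0.32164.

0.32164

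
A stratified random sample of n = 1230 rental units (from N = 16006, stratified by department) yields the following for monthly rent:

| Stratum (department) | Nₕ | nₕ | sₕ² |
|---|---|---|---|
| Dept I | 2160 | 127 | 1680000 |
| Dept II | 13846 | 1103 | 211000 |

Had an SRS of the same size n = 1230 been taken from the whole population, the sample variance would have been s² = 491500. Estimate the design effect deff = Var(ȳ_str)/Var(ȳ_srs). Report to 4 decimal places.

0.9718

Var(ȳ_str) = Σ Wₕ²(1−fₕ)sₕ²/nₕ with Wₕ = Nₕ/16006:
  Dept I: (2160/16006)²·(1−127/2160)·1680000/127 = 226.74153
  Dept II: (13846/16006)²·(1−1103/13846)·211000/1103 = 131.74597
  → Var(ȳ_str) = 358.4875.
Var(ȳ_srs) = (1 − 1230/16006)·491500/1230 = 368.88626.
deff = 358.4875 / 368.88626 = 0.9718.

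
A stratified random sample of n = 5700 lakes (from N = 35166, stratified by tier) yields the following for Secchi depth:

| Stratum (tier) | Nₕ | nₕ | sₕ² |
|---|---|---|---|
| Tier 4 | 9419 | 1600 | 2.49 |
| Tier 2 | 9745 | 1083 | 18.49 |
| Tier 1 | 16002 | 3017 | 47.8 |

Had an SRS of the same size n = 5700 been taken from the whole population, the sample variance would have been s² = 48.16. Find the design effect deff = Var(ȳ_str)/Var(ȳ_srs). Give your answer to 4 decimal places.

0.5537

Var(ȳ_str) = Σ Wₕ²(1−fₕ)sₕ²/nₕ with Wₕ = Nₕ/35166:
  Tier 4: (9419/35166)²·(1−1600/9419)·2.49/1600 = 9.2680727 × 10^-5
  Tier 2: (9745/35166)²·(1−1083/9745)·18.49/1083 = 0.0011653665
  Tier 1: (16002/35166)²·(1−3017/16002)·47.8/3017 = 0.0026620908
  → Var(ȳ_str) = 0.003920138.
Var(ȳ_srs) = (1 − 5700/35166)·48.16/5700 = 0.0070796182.
deff = 0.003920138 / 0.0070796182 = 0.5537.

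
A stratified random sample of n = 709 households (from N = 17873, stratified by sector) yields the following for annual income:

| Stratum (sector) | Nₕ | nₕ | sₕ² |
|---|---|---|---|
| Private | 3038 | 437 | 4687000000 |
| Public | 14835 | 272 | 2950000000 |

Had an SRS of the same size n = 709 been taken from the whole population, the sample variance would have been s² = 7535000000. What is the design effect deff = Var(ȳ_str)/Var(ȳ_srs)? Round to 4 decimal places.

0.7447

Var(ȳ_str) = Σ Wₕ²(1−fₕ)sₕ²/nₕ with Wₕ = Nₕ/17873:
  Private: (3038/17873)²·(1−437/3038)·4687000000/437 = 265305.79
  Public: (14835/17873)²·(1−272/14835)·2950000000/272 = 7.3349406 × 10^6
  → Var(ȳ_str) = 7.6002464 × 10^6.
Var(ȳ_srs) = (1 − 709/17873)·7535000000/709 = 1.0206059 × 10^7.
deff = (7.6002464 × 10^6) / (1.0206059 × 10^7) = 0.7447.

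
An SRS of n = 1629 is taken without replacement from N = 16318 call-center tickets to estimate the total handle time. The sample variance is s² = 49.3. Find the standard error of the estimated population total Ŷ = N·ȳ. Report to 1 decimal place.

Var(Ŷ) = N²·Var(ȳ) = N²·(1 − n/N)·s²/n.
f = 1629/16318 = 0.09982841; Var(ȳ) = 0.90017159·49.3/1629 = 0.027242762.
Var(Ŷ) = 16318² · 0.027242762 = 7.2541243 × 10^6.
SE(Ŷ) = √(7.2541243 × 10^6) = 2693.3.

2693.3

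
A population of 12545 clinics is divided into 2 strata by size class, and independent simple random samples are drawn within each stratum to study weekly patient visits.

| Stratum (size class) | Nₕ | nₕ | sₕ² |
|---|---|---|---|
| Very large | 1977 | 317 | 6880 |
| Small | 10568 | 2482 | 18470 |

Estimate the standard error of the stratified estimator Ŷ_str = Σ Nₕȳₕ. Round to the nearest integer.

26592

Var(Ŷ_str) = Σₕ Nₕ²(1 − fₕ)sₕ²/nₕ.
Very large: 1977²·(1 − 317/1977)·6880/317 = 7.1226882 × 10^7.
Small: 10568²·(1 − 2482/10568)·18470/2482 = 6.3590415 × 10^8.
Sum = 7.0713103 × 10^8.
SE = √(7.0713103 × 10^8) = 26592.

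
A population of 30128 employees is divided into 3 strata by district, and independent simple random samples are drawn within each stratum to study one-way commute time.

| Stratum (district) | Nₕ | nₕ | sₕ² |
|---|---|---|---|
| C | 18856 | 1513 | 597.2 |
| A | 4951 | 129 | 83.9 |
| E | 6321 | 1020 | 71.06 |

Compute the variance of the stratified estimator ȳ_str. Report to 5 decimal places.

Var(ȳ_str) = Σₕ Wₕ²(1 − fₕ)sₕ²/nₕ with Wₕ = Nₕ/N, N = 30128.
C: Wₕ = 0.62586298; term = 0.62586298²·(1 − 0.08023971)·597.2/1513 = 0.14220474.
A: Wₕ = 0.16433218; term = 0.16433218²·(1 − 0.02605534)·83.9/129 = 0.01710613.
E: Wₕ = 0.20980483; term = 0.20980483²·(1 − 0.16136687)·71.06/1020 = 0.0025717457.
Sum = 0.16188262.

0.16188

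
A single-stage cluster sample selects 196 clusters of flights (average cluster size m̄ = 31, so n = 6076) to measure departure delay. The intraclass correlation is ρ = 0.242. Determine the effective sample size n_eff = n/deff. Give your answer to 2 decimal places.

735.59

deff = 1 + (31 − 1)·0.242 = 1 + 7.26 = 8.26.
n_eff = 6076 / 8.26 = 735.59.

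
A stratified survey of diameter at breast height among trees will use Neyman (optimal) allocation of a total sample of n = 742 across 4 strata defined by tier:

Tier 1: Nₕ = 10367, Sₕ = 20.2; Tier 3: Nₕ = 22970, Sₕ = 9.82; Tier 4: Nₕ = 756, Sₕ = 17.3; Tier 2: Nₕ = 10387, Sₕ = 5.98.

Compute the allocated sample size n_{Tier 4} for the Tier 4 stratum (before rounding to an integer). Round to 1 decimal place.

Neyman allocation: nₕ = n·NₕSₕ / Σⱼ NⱼSⱼ.
Σ NⱼSⱼ = 10367·20.2 + 22970·9.82 + 756·17.3 + 10387·5.98 = 510171.86.
n_{Tier 4} = 742·756·17.3 / 510171.86 = 19.0.

19.0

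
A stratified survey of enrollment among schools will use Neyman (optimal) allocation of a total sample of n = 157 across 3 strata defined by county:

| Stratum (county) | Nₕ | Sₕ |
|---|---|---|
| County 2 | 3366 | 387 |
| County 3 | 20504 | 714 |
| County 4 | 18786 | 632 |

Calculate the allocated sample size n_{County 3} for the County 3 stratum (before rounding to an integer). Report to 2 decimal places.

Neyman allocation: nₕ = n·NₕSₕ / Σⱼ NⱼSⱼ.
Σ NⱼSⱼ = 3366·387 + 20504·714 + 18786·632 = 2.781525 × 10^7.
n_{County 3} = 157·20504·714 / (2.781525 × 10^7) = 82.63.

82.63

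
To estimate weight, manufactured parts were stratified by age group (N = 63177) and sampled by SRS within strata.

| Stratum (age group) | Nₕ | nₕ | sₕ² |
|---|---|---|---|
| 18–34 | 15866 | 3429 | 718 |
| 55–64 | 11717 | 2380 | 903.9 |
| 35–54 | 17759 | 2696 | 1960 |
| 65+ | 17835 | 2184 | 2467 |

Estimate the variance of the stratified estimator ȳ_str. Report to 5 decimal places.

Var(ȳ_str) = Σₕ Wₕ²(1 − fₕ)sₕ²/nₕ with Wₕ = Nₕ/N, N = 63177.
18–34: Wₕ = 0.25113570; term = 0.25113570²·(1 − 0.21612253)·718/3429 = 0.010351947.
55–64: Wₕ = 0.18546306; term = 0.18546306²·(1 − 0.20312367)·903.9/2380 = 0.010409964.
35–54: Wₕ = 0.28109913; term = 0.28109913²·(1 − 0.15181035)·1960/2696 = 0.048724587.
65+: Wₕ = 0.28230210; term = 0.28230210²·(1 − 0.12245585)·2467/2184 = 0.078997568.
Sum = 0.14848407.

0.14848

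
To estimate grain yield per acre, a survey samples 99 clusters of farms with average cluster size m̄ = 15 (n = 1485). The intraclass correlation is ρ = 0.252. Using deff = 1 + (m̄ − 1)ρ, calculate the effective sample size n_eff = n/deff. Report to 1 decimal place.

328.0

deff = 1 + (15 − 1)·0.252 = 1 + 3.528 = 4.528.
n_eff = 1485 / 4.528 = 328.0.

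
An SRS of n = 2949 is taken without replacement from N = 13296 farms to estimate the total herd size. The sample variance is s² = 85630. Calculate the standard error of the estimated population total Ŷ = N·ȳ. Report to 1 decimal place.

63203.8

Var(Ŷ) = N²·Var(ȳ) = N²·(1 − n/N)·s²/n.
f = 2949/13296 = 0.22179603; Var(ȳ) = 0.77820397·85630/2949 = 22.596679.
Var(Ŷ) = 13296² · 22.596679 = 3.9947226 × 10^9.
SE(Ŷ) = √(3.9947226 × 10^9) = 63203.8.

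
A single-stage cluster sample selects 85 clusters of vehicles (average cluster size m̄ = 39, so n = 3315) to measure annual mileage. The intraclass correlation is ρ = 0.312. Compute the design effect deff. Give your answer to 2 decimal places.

12.86

deff = 1 + (39 − 1)·0.312 = 1 + 11.856 = 12.856.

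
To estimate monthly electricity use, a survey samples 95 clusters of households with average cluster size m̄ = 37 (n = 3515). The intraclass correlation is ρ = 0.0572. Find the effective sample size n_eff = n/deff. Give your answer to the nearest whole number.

deff = 1 + (37 − 1)·0.0572 = 1 + 2.0592 = 3.0592.
n_eff = 3515 / 3.0592 = 1149.

1149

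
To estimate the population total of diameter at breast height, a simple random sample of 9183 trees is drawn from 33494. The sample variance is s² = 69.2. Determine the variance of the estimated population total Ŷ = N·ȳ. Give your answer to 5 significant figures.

Var(Ŷ) = N²·Var(ȳ) = N²·(1 − n/N)·s²/n.
f = 9183/33494 = 0.27416851; Var(ȳ) = 0.72583149·69.2/9183 = 0.005469622.
Var(Ŷ) = 33494² · 0.005469622 = 6.1360847 × 10^6.

6.1361 × 10^6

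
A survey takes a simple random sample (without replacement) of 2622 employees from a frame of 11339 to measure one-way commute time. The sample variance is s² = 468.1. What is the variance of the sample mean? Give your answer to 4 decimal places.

Under SRS without replacement, Var(ȳ) = (1 − f)·s²/n with f = n/N = 2622/11339 = 0.23123732.
Var(ȳ) = (1 − 0.23123732)·468.1/2622 = 0.76876268·0.17852784 = 0.13724554.

0.1372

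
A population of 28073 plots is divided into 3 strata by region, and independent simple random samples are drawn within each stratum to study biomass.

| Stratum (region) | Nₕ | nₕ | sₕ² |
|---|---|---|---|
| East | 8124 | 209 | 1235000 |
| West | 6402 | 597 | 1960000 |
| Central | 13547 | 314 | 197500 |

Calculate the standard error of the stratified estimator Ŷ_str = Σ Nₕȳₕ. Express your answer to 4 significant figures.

Var(Ŷ_str) = Σₕ Nₕ²(1 − fₕ)sₕ²/nₕ.
East: 8124²·(1 − 209/8124)·1235000/209 = 3.7996317 × 10^11.
West: 6402²·(1 − 597/6402)·1960000/597 = 1.2201118 × 10^11.
Central: 13547²·(1 − 314/13547)·197500/314 = 1.127558 × 10^11.
Sum = 6.1473015 × 10^11.
SE = √(6.1473015 × 10^11) = 784000.

784000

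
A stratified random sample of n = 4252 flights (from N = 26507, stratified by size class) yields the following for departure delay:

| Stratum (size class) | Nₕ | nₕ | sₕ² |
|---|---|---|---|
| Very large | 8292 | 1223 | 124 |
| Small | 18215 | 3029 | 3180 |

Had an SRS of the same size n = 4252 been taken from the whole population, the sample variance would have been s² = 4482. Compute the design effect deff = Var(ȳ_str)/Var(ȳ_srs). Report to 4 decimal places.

0.4766

Var(ȳ_str) = Σ Wₕ²(1−fₕ)sₕ²/nₕ with Wₕ = Nₕ/26507:
  Very large: (8292/26507)²·(1−1223/8292)·124/1223 = 0.0084584609
  Small: (18215/26507)²·(1−3029/18215)·3180/3029 = 0.41331319
  → Var(ȳ_str) = 0.42177165.
Var(ȳ_srs) = (1 − 4252/26507)·4482/4252 = 0.88500478.
deff = 0.42177165 / 0.88500478 = 0.4766.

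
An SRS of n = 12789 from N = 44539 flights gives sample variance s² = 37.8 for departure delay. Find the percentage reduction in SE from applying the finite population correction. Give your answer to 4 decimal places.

f = n/N = 12789/44539 = 0.28714161.
SE_no-fpc = √(s²/n) = 0.054366028; SE_fpc = √((1−f)s²/n) = 0.04590175.
Ratio = √(1−f) = 0.84430942. Reduction = 100·(1 − 0.84430942) = 15.5691%.

15.5691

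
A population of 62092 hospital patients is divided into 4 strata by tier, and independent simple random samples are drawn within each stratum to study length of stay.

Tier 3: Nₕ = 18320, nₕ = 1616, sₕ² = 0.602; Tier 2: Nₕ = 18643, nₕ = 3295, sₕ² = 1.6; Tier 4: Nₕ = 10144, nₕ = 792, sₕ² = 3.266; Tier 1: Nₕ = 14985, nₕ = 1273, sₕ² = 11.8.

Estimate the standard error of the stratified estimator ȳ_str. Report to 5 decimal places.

Var(ȳ_str) = Σₕ Wₕ²(1 − fₕ)sₕ²/nₕ with Wₕ = Nₕ/N, N = 62092.
Tier 3: Wₕ = 0.29504606; term = 0.29504606²·(1 − 0.08820961)·0.602/1616 = 2.9568534 × 10^-5.
Tier 2: Wₕ = 0.30024802; term = 0.30024802²·(1 − 0.17674194)·1.6/3295 = 3.6038015 × 10^-5.
Tier 4: Wₕ = 0.16337048; term = 0.16337048²·(1 − 0.07807571)·3.266/792 = 1.0146901 × 10^-4.
Tier 1: Wₕ = 0.24133544; term = 0.24133544²·(1 − 0.08495162)·11.8/1273 = 4.9401468 × 10^-4.
Sum = 6.6109024 × 10^-4.
SE = √(6.6109024 × 10^-4) = 0.02571.

0.02571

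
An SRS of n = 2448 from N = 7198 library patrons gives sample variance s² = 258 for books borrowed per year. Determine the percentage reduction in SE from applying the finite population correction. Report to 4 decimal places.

18.7654

f = n/N = 2448/7198 = 0.34009447.
SE_no-fpc = √(s²/n) = 0.32464158; SE_fpc = √((1−f)s²/n) = 0.26372119.
Ratio = √(1−f) = 0.81234570. Reduction = 100·(1 − 0.81234570) = 18.7654%.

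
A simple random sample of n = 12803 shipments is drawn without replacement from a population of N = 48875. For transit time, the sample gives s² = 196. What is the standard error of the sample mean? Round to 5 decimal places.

Under SRS without replacement, Var(ȳ) = (1 − f)·s²/n with f = n/N = 12803/48875 = 0.26195396.
Var(ȳ) = (1 − 0.26195396)·196/12803 = 0.73804604·0.015308912 = 0.011298682.
SE(ȳ) = √(0.011298682) = 0.10630.

0.10630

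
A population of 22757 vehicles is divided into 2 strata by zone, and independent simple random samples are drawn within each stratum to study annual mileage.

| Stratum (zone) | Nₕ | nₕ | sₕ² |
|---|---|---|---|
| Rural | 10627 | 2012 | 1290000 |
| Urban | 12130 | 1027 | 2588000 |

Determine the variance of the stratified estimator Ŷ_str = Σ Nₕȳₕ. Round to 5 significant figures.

Var(Ŷ_str) = Σₕ Nₕ²(1 − fₕ)sₕ²/nₕ.
Rural: 10627²·(1 − 2012/10627)·1290000/2012 = 5.8698594 × 10^10.
Urban: 12130²·(1 − 1027/12130)·2588000/1027 = 3.3938682 × 10^11.
Sum = 3.9808541 × 10^11.

3.9809 × 10^11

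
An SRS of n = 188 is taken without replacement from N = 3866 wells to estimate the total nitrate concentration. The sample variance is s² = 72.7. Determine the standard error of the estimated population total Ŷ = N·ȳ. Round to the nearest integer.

2345

Var(Ŷ) = N²·Var(ȳ) = N²·(1 − n/N)·s²/n.
f = 188/3866 = 0.04862907; Var(ȳ) = 0.95137093·72.7/188 = 0.36789716.
Var(Ŷ) = 3866² · 0.36789716 = 5.4985748 × 10^6.
SE(Ŷ) = √(5.4985748 × 10^6) = 2345.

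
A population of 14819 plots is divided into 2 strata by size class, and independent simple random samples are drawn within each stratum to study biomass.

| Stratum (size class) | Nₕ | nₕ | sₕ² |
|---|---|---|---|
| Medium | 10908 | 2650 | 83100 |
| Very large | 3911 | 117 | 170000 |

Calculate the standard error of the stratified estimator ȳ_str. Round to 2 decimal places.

Var(ȳ_str) = Σₕ Wₕ²(1 − fₕ)sₕ²/nₕ with Wₕ = Nₕ/N, N = 14819.
Medium: Wₕ = 0.73608206; term = 0.73608206²·(1 − 0.24294096)·83100/2650 = 12.862855.
Very large: Wₕ = 0.26391794; term = 0.26391794²·(1 − 0.02991562)·170000/117 = 98.177147.
Sum = 111.04.
SE = √(111.04) = 10.54.

10.54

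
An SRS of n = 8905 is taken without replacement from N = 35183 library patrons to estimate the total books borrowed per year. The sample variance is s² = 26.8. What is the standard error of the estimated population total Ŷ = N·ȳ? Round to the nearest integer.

Var(Ŷ) = N²·Var(ȳ) = N²·(1 − n/N)·s²/n.
f = 8905/35183 = 0.25310519; Var(ȳ) = 0.74689481·26.8/8905 = 0.0022478137.
Var(Ŷ) = 35183² · 0.0022478137 = 2.7824416 × 10^6.
SE(Ŷ) = √(2.7824416 × 10^6) = 1668.

1668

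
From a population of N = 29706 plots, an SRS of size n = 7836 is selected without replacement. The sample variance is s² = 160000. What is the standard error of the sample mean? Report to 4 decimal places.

3.8772

Under SRS without replacement, Var(ȳ) = (1 − f)·s²/n with f = n/N = 7836/29706 = 0.26378509.
Var(ȳ) = (1 − 0.26378509)·160000/7836 = 0.73621491·20.418581 = 15.032464.
SE(ȳ) = √(15.032464) = 3.8772.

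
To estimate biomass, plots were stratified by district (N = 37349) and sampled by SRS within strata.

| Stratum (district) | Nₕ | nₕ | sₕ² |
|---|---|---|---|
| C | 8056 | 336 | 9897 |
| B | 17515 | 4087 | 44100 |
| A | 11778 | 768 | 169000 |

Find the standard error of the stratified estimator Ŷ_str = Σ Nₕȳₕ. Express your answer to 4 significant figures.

Var(Ŷ_str) = Σₕ Nₕ²(1 − fₕ)sₕ²/nₕ.
C: 8056²·(1 − 336/8056)·9897/336 = 1.831897 × 10^9.
B: 17515²·(1 − 4087/17515)·44100/4087 = 2.5377885 × 10^9.
A: 11778²·(1 − 768/11778)·169000/768 = 2.8535426 × 10^10.
Sum = 3.2905112 × 10^10.
SE = √(3.2905112 × 10^10) = 181400.

181400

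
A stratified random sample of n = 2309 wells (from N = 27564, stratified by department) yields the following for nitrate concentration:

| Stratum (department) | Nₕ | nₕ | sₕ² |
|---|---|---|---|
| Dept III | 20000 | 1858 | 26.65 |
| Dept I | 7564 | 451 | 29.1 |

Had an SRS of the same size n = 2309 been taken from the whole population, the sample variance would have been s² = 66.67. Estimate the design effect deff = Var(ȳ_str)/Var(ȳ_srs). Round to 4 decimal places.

Var(ȳ_str) = Σ Wₕ²(1−fₕ)sₕ²/nₕ with Wₕ = Nₕ/27564:
  Dept III: (20000/27564)²·(1−1858/20000)·26.65/1858 = 0.0068498676
  Dept I: (7564/27564)²·(1−451/7564)·29.1/451 = 0.0045691592
  → Var(ȳ_str) = 0.011419027.
Var(ȳ_srs) = (1 − 2309/27564)·66.67/2309 = 0.026455237.
deff = 0.011419027 / 0.026455237 = 0.4316.

0.4316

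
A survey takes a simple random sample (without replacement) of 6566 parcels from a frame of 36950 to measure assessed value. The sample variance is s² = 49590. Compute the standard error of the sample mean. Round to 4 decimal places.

2.4921

Under SRS without replacement, Var(ȳ) = (1 − f)·s²/n with f = n/N = 6566/36950 = 0.17769959.
Var(ȳ) = (1 − 0.17769959)·49590/6566 = 0.82230041·7.5525434 = 6.2104595.
SE(ȳ) = √(6.2104595) = 2.4921.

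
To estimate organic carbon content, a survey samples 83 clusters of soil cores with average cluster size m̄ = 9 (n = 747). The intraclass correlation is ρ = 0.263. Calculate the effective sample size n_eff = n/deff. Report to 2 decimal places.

240.66

deff = 1 + (9 − 1)·0.263 = 1 + 2.104 = 3.104.
n_eff = 747 / 3.104 = 240.66.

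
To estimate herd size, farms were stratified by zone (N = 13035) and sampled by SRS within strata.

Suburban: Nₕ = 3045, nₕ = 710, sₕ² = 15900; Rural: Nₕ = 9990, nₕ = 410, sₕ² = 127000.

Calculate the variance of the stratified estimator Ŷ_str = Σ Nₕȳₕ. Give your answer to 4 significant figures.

2.980 × 10^10

Var(Ŷ_str) = Σₕ Nₕ²(1 − fₕ)sₕ²/nₕ.
Suburban: 3045²·(1 − 710/3045)·15900/710 = 1.5922562 × 10^8.
Rural: 9990²·(1 − 410/9990)·127000/410 = 2.964496 × 10^10.
Sum = 2.9804186 × 10^10.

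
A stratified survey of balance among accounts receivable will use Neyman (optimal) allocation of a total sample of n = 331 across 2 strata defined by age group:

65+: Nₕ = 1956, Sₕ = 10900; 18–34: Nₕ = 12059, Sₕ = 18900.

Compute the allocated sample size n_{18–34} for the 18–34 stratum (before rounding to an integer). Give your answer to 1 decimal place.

302.7

Neyman allocation: nₕ = n·NₕSₕ / Σⱼ NⱼSⱼ.
Σ NⱼSⱼ = 1956·10900 + 12059·18900 = 2.492355 × 10^8.
n_{18–34} = 331·12059·18900 / (2.492355 × 10^8) = 302.7.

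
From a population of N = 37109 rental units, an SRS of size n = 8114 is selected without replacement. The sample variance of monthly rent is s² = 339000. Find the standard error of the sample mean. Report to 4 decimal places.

Under SRS without replacement, Var(ȳ) = (1 − f)·s²/n with f = n/N = 8114/37109 = 0.21865316.
Var(ȳ) = (1 − 0.21865316)·339000/8114 = 0.78134684·41.77964 = 32.64439.
SE(ȳ) = √(32.64439) = 5.7135.

5.7135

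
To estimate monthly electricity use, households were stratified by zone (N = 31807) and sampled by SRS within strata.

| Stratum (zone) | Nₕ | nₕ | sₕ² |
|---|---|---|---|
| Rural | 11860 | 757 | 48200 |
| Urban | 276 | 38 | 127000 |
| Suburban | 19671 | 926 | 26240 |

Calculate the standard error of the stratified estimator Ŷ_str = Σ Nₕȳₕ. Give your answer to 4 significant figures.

138000

Var(Ŷ_str) = Σₕ Nₕ²(1 − fₕ)sₕ²/nₕ.
Rural: 11860²·(1 − 757/11860)·48200/757 = 8.3844811 × 10^9.
Urban: 276²·(1 − 38/276)·127000/38 = 2.1953621 × 10^8.
Suburban: 19671²·(1 − 926/19671)·26240/926 = 1.0448759 × 10^10.
Sum = 1.9052776 × 10^10.
SE = √(1.9052776 × 10^10) = 138000.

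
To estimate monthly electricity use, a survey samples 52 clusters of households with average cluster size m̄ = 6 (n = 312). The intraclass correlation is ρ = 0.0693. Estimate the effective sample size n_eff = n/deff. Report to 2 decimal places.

231.71

deff = 1 + (6 − 1)·0.0693 = 1 + 0.3465 = 1.3465.
n_eff = 312 / 1.3465 = 231.71.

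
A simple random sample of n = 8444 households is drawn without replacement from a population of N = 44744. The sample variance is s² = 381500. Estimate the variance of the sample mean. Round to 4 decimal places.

36.6537

Under SRS without replacement, Var(ȳ) = (1 − f)·s²/n with f = n/N = 8444/44744 = 0.18871804.
Var(ȳ) = (1 − 0.18871804)·381500/8444 = 0.81128196·45.180009 = 36.653727.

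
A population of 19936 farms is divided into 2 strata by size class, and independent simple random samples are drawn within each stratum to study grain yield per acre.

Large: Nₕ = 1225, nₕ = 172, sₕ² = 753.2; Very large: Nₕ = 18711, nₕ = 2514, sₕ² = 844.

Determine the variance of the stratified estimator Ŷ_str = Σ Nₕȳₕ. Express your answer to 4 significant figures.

1.074 × 10^8

Var(Ŷ_str) = Σₕ Nₕ²(1 − fₕ)sₕ²/nₕ.
Large: 1225²·(1 − 172/1225)·753.2/172 = 5.6486716 × 10^6.
Very large: 18711²·(1 − 2514/18711)·844/2514 = 1.0174399 × 10^8.
Sum = 1.0739266 × 10^8.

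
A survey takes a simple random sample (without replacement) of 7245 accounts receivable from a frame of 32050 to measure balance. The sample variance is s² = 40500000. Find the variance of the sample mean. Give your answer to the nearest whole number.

Under SRS without replacement, Var(ȳ) = (1 − f)·s²/n with f = n/N = 7245/32050 = 0.22605304.
Var(ȳ) = (1 − 0.22605304)·40500000/7245 = 0.77394696·5590.0621 = 4326.4116.

4326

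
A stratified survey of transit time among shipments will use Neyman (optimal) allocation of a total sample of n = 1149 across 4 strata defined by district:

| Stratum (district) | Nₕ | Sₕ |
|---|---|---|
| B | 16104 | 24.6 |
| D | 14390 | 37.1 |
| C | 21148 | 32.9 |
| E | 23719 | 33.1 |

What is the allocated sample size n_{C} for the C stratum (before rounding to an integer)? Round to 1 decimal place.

331.6

Neyman allocation: nₕ = n·NₕSₕ / Σⱼ NⱼSⱼ.
Σ NⱼSⱼ = 16104·24.6 + 14390·37.1 + 21148·32.9 + 23719·33.1 = 2.4108955 × 10^6.
n_{C} = 1149·21148·32.9 / (2.4108955 × 10^6) = 331.6.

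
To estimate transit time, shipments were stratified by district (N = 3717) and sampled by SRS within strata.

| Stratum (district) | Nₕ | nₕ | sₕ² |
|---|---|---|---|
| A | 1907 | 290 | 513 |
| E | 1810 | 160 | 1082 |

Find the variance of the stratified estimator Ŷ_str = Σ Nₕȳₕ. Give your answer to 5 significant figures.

Var(Ŷ_str) = Σₕ Nₕ²(1 − fₕ)sₕ²/nₕ.
A: 1907²·(1 − 290/1907)·513/290 = 5.4548157 × 10^6.
E: 1810²·(1 − 160/1810)·1082/160 = 2.0196206 × 10^7.
Sum = 2.5651022 × 10^7.

2.5651 × 10^7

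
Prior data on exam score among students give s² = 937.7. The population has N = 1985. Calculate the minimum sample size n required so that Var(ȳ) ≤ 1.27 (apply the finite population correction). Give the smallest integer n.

539

Without fpc, n₀ = s²/D = 937.7/1.27 = 738.3465.
With fpc, (1 − n/N)·s²/n ≤ D requires n ≥ n₀/(1 + n₀/N) = 738.3465/(1 + 738.3465/1985) = 538.1679.
Rounding up, n = 539.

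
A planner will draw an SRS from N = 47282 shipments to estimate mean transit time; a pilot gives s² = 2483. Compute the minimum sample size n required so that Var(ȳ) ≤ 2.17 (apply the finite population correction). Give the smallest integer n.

Without fpc, n₀ = s²/D = 2483/2.17 = 1144.2396.
With fpc, (1 − n/N)·s²/n ≤ D requires n ≥ n₀/(1 + n₀/N) = 1144.2396/(1 + 1144.2396/47282) = 1117.2029.
Rounding up, n = 1118.

1118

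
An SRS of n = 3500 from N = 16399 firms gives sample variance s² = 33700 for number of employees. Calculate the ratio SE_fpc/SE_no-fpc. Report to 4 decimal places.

f = n/N = 3500/16399 = 0.21342765.
SE_no-fpc = √(s²/n) = 3.1029939; SE_fpc = √((1−f)s²/n) = 2.7520116.
Ratio = √(1−f) = 0.88688914.

0.8869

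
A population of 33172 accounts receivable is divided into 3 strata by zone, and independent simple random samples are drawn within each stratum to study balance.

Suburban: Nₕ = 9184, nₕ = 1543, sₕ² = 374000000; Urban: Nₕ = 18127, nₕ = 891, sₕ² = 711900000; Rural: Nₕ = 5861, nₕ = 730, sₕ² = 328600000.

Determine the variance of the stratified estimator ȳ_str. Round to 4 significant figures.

254600

Var(ȳ_str) = Σₕ Wₕ²(1 − fₕ)sₕ²/nₕ with Wₕ = Nₕ/N, N = 33172.
Suburban: Wₕ = 0.27686000; term = 0.27686000²·(1 − 0.16800958)·374000000/1543 = 15457.684.
Urban: Wₕ = 0.54645484; term = 0.54645484²·(1 − 0.04915320)·711900000/891 = 226861.29.
Rural: Wₕ = 0.17668516; term = 0.17668516²·(1 − 0.12455212)·328600000/730 = 12301.983.
Sum = 254620.96.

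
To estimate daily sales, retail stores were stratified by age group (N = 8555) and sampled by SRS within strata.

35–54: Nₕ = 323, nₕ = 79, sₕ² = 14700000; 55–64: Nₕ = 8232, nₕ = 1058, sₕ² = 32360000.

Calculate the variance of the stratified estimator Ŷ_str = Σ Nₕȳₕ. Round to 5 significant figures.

1.8210 × 10^12

Var(Ŷ_str) = Σₕ Nₕ²(1 − fₕ)sₕ²/nₕ.
35–54: 323²·(1 − 79/323)·14700000/79 = 1.4665018 × 10^10.
55–64: 8232²·(1 − 1058/8232)·32360000/1058 = 1.8062987 × 10^12.
Sum = 1.8209637 × 10^12.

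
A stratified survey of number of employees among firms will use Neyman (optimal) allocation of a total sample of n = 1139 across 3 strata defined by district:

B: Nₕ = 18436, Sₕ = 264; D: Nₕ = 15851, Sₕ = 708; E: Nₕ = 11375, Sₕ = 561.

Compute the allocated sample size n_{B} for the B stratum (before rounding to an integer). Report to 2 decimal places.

Neyman allocation: nₕ = n·NₕSₕ / Σⱼ NⱼSⱼ.
Σ NⱼSⱼ = 18436·264 + 15851·708 + 11375·561 = 2.2470987 × 10^7.
n_{B} = 1139·18436·264 / (2.2470987 × 10^7) = 246.70.

246.70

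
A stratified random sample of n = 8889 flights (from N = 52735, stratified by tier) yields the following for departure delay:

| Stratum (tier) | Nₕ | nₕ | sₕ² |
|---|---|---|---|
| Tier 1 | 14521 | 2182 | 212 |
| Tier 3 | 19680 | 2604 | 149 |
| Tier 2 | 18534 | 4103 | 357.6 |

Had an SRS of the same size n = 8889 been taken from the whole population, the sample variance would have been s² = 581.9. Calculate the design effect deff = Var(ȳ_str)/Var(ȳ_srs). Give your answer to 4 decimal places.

0.3961

Var(ȳ_str) = Σ Wₕ²(1−fₕ)sₕ²/nₕ with Wₕ = Nₕ/52735:
  Tier 1: (14521/52735)²·(1−2182/14521)·212/2182 = 0.0062597891
  Tier 3: (19680/52735)²·(1−2604/19680)·149/2604 = 0.0069144657
  Tier 2: (18534/52735)²·(1−4103/18534)·357.6/4103 = 0.0083823092
  → Var(ȳ_str) = 0.021556564.
Var(ȳ_srs) = (1 − 8889/52735)·581.9/8889 = 0.054428514.
deff = 0.021556564 / 0.054428514 = 0.3961.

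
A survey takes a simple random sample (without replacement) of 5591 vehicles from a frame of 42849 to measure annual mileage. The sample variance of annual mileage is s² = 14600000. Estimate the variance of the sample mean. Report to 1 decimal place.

2270.6

Under SRS without replacement, Var(ȳ) = (1 − f)·s²/n with f = n/N = 5591/42849 = 0.13048146.
Var(ȳ) = (1 − 0.13048146)·14600000/5591 = 0.86951854·2611.3397 = 2270.6082.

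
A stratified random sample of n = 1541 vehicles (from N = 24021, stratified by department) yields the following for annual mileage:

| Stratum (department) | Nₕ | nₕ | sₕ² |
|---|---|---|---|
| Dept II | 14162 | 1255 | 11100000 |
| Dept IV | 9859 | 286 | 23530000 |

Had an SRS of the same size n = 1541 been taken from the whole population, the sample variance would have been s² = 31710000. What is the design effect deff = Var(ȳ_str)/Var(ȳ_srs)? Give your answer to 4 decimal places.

0.8443

Var(ȳ_str) = Σ Wₕ²(1−fₕ)sₕ²/nₕ with Wₕ = Nₕ/24021:
  Dept II: (14162/24021)²·(1−1255/14162)·11100000/1255 = 2801.8636
  Dept IV: (9859/24021)²·(1−286/9859)·23530000/286 = 13457.198
  → Var(ȳ_str) = 16259.062.
Var(ȳ_srs) = (1 − 1541/24021)·31710000/1541 = 19257.452.
deff = 16259.062 / 19257.452 = 0.8443.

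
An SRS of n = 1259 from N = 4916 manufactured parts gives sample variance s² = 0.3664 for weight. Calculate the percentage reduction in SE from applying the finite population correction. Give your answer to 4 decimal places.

f = n/N = 1259/4916 = 0.25610252.
SE_no-fpc = √(s²/n) = 0.017059444; SE_fpc = √((1−f)s²/n) = 0.014713684.
Ratio = √(1−f) = 0.86249491. Reduction = 100·(1 − 0.86249491) = 13.7505%.

13.7505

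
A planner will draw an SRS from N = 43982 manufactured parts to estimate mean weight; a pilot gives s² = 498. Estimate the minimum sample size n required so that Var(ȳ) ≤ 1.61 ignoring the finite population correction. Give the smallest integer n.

310

Without fpc, n₀ = s²/D = 498/1.61 = 309.3168.
Rounding up, n = 310.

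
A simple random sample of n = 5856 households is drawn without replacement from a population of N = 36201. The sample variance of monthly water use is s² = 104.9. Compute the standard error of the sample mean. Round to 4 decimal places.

Under SRS without replacement, Var(ȳ) = (1 − f)·s²/n with f = n/N = 5856/36201 = 0.16176349.
Var(ȳ) = (1 − 0.16176349)·104.9/5856 = 0.83823651·0.017913251 = 0.015015541.
SE(ȳ) = √(0.015015541) = 0.1225.

0.1225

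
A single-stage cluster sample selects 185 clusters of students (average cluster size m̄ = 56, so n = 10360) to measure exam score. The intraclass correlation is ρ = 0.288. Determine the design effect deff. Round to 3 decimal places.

16.840

deff = 1 + (56 − 1)·0.288 = 1 + 15.84 = 16.84.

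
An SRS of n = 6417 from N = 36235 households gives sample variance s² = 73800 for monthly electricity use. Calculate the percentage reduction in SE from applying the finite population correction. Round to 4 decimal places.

f = n/N = 6417/36235 = 0.17709397.
SE_no-fpc = √(s²/n) = 3.3912684; SE_fpc = √((1−f)s²/n) = 3.0763609.
Ratio = √(1−f) = 0.90714168. Reduction = 100·(1 − 0.90714168) = 9.2858%.

9.2858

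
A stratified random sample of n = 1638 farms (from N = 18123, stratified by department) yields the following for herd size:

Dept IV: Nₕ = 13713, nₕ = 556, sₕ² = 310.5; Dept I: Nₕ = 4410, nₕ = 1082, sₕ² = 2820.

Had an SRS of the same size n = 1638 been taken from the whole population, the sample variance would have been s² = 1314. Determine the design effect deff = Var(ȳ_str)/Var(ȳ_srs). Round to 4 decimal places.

0.5800

Var(ȳ_str) = Σ Wₕ²(1−fₕ)sₕ²/nₕ with Wₕ = Nₕ/18123:
  Dept IV: (13713/18123)²·(1−556/13713)·310.5/556 = 0.30677219
  Dept I: (4410/18123)²·(1−1082/4410)·2820/1082 = 0.11646182
  → Var(ȳ_str) = 0.42323401.
Var(ȳ_srs) = (1 − 1638/18123)·1314/1638 = 0.72969325.
deff = 0.42323401 / 0.72969325 = 0.5800.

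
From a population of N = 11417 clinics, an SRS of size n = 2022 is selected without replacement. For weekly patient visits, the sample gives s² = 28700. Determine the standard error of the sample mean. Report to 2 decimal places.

3.42

Under SRS without replacement, Var(ȳ) = (1 − f)·s²/n with f = n/N = 2022/11417 = 0.17710432.
Var(ȳ) = (1 − 0.17710432)·28700/2022 = 0.82289568·14.193867 = 11.680072.
SE(ȳ) = √(11.680072) = 3.42.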